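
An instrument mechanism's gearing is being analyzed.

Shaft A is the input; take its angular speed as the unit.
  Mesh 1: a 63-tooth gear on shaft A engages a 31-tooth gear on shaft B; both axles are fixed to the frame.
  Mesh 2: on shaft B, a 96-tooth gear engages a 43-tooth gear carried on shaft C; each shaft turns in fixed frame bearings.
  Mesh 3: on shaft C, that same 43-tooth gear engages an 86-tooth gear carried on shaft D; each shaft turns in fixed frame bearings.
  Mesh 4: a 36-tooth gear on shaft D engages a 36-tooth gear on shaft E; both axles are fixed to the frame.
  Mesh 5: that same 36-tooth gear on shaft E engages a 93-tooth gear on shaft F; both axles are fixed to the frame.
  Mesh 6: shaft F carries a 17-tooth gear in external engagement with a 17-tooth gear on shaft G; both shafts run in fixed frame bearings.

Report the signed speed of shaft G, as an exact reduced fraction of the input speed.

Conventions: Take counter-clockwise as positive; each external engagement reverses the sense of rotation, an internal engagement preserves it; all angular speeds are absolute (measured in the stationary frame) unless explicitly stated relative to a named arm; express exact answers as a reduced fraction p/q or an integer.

36288/41323

6-mesh fixed-axis compound train (all bearings frame-fixed)
mesh 1 [63T→31T]: |ω|/ω_in = 1×63/31 = 63/31, sense flips to −
mesh 2 [96T→43T]: |ω|/ω_in = (63/31)×96/43 = 6048/1333, sense flips to +
mesh 3 [43T→86T]: |ω|/ω_in = (6048/1333)×43/86 = 3024/1333, sense flips to −
mesh 4 [36T→36T]: |ω|/ω_in = (3024/1333)×36/36 = 3024/1333, sense flips to +
mesh 5 [36T→93T]: |ω|/ω_in = (3024/1333)×36/93 = 36288/41323, sense flips to −
mesh 6 [17T→17T]: |ω|/ω_in = (36288/41323)×17/17 = 36288/41323, sense flips to +
signed output speed (× input speed) = 36288/41323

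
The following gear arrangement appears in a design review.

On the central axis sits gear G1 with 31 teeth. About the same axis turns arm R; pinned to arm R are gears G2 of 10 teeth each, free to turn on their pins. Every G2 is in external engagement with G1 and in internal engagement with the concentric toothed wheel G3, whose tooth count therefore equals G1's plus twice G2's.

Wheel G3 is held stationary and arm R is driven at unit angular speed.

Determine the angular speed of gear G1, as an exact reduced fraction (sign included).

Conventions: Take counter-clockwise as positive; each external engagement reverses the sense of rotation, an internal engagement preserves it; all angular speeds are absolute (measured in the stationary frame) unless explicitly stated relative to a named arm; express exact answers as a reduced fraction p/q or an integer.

82/31

topology: planetary set — G1 31T / G2 10T / G3 51T, arm = carrier (Willis)
ring teeth: 31 + 2·10 = 51
31(ω_sun−ω_arm) = −51(ω_ring−ω_arm),  ω_ring = 0, ω_arm = 1
ω_sun = 1 − (51/31)(0−1) = 82/31
exact speed ratio = 82/31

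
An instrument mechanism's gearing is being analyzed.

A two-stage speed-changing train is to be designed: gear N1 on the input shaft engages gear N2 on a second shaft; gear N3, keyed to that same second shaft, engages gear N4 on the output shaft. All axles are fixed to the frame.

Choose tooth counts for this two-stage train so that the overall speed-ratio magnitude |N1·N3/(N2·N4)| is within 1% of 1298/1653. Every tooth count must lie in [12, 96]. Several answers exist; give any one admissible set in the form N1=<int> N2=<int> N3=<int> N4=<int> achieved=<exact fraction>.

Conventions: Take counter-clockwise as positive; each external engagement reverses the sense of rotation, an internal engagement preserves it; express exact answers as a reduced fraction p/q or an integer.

N1=22 N2=19 N3=59 N4=87 achieved=1298/1653

topology: fixed-axis compound train — 2 stages, target 1298/1653
target = 1298/1653 in lowest terms: an exact hit needs N1·N3 = k·1298 and N2·N4 = k·1653 for one integer k, every count in [12, 96]; additionally prefer no 1:1 stage (N1 ≠ N2, N3 ≠ N4)
k = 1: N1·N3 = 1298 = 22·59, N2·N4 = 1653 = 19·87
achieved = 22·59/(19·87) = 1298/1653; |achieved − target| = 0 ≤ 649/82650 ✓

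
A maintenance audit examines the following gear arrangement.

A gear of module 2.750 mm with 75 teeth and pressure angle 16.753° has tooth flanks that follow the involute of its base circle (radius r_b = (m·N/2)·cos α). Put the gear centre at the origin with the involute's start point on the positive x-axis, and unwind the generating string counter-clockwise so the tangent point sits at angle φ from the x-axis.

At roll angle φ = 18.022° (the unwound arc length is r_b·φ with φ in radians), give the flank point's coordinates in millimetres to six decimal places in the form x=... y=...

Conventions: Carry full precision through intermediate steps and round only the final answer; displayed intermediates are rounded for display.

recognized (one wheel, involute flank): single-mesh tooth geometry, m = 2.750, N = 75
pitch radius r_p = m·N/2 = 2.750·75/2 = 103.125000
base radius r_b = r_p·cos α = 103.125000·cos 16.753° = 98.747990
roll angle φ = 18.022° = 0.31454324 rad
x = r_b·(cos φ + φ·sin φ) = 103.512764
y = r_b·(sin φ − φ·cos φ) = 1.014250

x=103.512764 y=1.014250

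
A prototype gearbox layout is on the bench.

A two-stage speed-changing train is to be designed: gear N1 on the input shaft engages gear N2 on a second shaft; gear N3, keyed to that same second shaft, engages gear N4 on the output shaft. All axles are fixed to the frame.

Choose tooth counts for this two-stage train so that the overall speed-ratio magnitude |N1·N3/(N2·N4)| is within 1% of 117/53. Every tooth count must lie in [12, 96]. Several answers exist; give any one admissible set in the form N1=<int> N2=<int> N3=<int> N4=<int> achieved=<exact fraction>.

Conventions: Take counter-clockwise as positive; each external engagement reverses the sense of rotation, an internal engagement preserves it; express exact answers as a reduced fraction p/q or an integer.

topology: fixed-axis compound train — 2 stages, target 117/53
target = 117/53 in lowest terms: an exact hit needs N1·N3 = k·117 and N2·N4 = k·53 for one integer k, every count in [12, 96]; additionally prefer no 1:1 stage (N1 ≠ N2, N3 ≠ N4)
k = 1…11: no 1:1-free in-range split of k·117 and k·53 into factor pairs; take k = 12
k = 12: N1·N3 = 1404 = 18·78, N2·N4 = 636 = 12·53
achieved = 18·78/(12·53) = 117/53; |achieved − target| = 0 ≤ 117/5300 ✓

N1=18 N2=12 N3=78 N4=53 achieved=117/53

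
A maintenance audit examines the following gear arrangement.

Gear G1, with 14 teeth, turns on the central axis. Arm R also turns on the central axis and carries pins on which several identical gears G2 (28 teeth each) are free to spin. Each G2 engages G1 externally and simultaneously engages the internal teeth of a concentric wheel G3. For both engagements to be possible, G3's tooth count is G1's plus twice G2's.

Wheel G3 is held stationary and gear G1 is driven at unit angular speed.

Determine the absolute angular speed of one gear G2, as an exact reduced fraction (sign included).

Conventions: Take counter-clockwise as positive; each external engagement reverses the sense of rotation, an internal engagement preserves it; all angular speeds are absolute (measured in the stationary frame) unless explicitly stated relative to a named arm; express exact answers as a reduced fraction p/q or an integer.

class = planetary set [G3 = 14+2·28 = 70; Willis about the carrier]
ring teeth: 14 + 2·28 = 70
14(ω_sun−ω_arm) = −70(ω_ring−ω_arm),  ω_ring = 0, ω_sun = 1
14(1−ω_arm) = −70(0−ω_arm)  ⇒  84·ω_arm = 14  ⇒  ω_arm = 1/6
sun–planet mesh: 14·(1−1/6) = −28·(ω_p−ω_arm)  ⇒  ω_p−ω_arm = -5/12
ω_p = 1/6 − 5/12 = -1/4
exact speed ratio = -1/4

-1/4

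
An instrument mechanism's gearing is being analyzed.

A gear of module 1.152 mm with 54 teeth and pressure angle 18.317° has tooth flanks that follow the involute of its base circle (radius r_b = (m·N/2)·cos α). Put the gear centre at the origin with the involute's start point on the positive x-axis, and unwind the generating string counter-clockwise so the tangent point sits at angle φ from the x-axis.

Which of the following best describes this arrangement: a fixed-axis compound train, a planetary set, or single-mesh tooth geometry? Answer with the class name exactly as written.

single-mesh tooth geometry

recognized (one wheel, involute flank): single-mesh tooth geometry, m = 1.152, N = 54
classification: single-mesh tooth geometry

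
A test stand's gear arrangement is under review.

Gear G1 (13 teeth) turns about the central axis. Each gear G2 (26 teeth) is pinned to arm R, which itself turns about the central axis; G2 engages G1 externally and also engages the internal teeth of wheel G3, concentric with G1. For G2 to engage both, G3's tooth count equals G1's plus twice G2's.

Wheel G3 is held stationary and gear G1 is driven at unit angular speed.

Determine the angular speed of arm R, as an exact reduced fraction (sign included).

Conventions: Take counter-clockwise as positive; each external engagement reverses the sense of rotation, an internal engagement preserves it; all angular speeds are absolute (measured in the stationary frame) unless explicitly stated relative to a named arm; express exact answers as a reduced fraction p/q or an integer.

1/6

class = planetary set [G3 = 13+2·26 = 65; Willis about the carrier]
ring teeth: 13 + 2·26 = 65
13(ω_sun−ω_arm) = −65(ω_ring−ω_arm),  ω_ring = 0, ω_sun = 1
13(1−ω_arm) = −65(0−ω_arm)  ⇒  78·ω_arm = 13  ⇒  ω_arm = 1/6
exact speed ratio = 1/6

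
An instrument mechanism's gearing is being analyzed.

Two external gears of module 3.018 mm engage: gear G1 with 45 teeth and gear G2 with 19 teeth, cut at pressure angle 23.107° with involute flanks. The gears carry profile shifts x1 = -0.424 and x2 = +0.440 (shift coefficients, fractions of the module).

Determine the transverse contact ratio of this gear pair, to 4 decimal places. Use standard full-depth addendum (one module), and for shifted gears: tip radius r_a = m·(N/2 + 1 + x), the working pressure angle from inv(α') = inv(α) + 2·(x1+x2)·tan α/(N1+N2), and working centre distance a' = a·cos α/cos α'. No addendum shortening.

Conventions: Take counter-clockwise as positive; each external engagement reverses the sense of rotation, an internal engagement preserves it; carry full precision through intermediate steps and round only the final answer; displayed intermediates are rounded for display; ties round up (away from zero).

single-mesh involute tooth geometry (45T engaging 19T at module 3.018)
base radii: r_b1 = 62.457223, r_b2 = 26.370828
tip radii: r_a1 = 69.643368, r_a2 = 33.016920
inv(α') = inv(23.107°) + 2·(-0.424+0.440)·tan α/(45+19) = 0.02360066  ⇒  α' = 23.17392°
a' = a·cos α / cos α' = 96.5760·cos 23.107°/cos 23.17392° = 96.624222
action lengths: √(r_a1²−r_b1²) = 30.810614, √(r_a2²−r_b2²) = 19.866969
base pitch p_b = π·m·cos α = 8.720674
CR = (30.810614 + 19.866969 − 96.624222·sin 23.17392°)/8.720674 = 1.450997
contact ratio ≈ 1.4510

1.4510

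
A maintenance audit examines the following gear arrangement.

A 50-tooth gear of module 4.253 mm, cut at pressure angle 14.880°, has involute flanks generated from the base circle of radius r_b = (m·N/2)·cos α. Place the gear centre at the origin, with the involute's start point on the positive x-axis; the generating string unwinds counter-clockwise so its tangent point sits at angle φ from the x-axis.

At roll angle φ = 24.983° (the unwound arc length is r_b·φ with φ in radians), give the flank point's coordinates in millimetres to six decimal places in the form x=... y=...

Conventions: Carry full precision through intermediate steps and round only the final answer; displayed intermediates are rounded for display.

class = single-mesh tooth geometry [base-circle involute, m = 4.253, 50T]
pitch radius r_p = m·N/2 = 4.253·50/2 = 106.325000
base radius r_b = r_p·cos α = 106.325000·cos 14.880° = 102.759474
roll angle φ = 24.983° = 0.43603561 rad
x = r_b·(cos φ + φ·sin φ) = 112.068710
y = r_b·(sin φ − φ·cos φ) = 2.786037

x=112.068710 y=2.786037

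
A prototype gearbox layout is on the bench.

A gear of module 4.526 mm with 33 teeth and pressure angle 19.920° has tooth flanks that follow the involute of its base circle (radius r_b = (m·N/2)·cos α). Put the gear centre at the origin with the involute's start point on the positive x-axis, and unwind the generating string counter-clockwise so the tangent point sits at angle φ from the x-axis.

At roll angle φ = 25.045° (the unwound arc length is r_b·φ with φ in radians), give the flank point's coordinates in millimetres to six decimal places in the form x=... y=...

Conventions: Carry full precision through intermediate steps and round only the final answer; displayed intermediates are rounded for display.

x=76.601538 y=1.917598

recognized (one wheel, involute flank): single-mesh tooth geometry, m = 4.526, N = 33
pitch radius r_p = m·N/2 = 4.526·33/2 = 74.679000
base radius r_b = r_p·cos α = 74.679000·cos 19.920° = 70.210900
roll angle φ = 25.045° = 0.43711771 rad
x = r_b·(cos φ + φ·sin φ) = 76.601538
y = r_b·(sin φ − φ·cos φ) = 1.917598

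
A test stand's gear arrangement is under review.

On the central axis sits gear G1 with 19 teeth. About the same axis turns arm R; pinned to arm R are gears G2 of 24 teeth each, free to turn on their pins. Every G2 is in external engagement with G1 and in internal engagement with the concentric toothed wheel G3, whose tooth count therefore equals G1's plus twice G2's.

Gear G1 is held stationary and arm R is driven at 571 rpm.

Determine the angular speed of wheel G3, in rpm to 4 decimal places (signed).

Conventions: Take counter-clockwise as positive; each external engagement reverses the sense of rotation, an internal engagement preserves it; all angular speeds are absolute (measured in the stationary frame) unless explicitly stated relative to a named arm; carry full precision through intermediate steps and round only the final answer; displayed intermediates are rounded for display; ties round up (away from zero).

recognized (axles ride arm R): planetary set, 19/24/67 teeth
normalise by the input: solve with ω_arm = 1, then scale by 571 rpm
ring teeth: 19 + 2·24 = 67
19(ω_sun−ω_arm) = −67(ω_ring−ω_arm),  ω_sun = 0, ω_arm = 1
ω_ring = 1 − (19/67)(0−1) = 86/67
scale: ω_ring = 86/67 × 571 rpm = +732.9254 rpm

+732.9254 rpm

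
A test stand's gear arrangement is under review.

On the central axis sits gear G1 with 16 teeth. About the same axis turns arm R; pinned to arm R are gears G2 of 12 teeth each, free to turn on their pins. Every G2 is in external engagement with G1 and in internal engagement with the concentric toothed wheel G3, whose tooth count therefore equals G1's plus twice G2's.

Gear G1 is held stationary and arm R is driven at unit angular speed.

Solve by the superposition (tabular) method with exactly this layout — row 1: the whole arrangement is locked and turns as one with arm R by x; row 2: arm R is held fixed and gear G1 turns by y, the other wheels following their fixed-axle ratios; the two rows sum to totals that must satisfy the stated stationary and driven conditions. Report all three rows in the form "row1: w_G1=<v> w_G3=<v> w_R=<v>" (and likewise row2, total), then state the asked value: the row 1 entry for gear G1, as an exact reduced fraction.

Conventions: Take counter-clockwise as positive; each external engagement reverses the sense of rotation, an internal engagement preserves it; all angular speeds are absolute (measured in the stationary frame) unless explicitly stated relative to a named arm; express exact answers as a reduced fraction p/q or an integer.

row1: w_G1=1 w_G3=1 w_R=1
row2: w_G1=-1 w_G3=2/5 w_R=0
total: w_G1=0 w_G3=7/5 w_R=1
asked value: 1

topology: planetary set — G1 16T / G2 12T / G3 40T, arm = carrier (Willis)
row 1 (train locked, turned with arm): all members turn x
row 2 (arm held, sun turns y): ω_ring = −(16/40)·y, ω_arm = 0
boundary: total ω_sun = x + y = 0 and total ω_arm = x = 1  ⇒  y = -1, x = 1
row 2 ring = −(16/40)·(-1) = 2/5
totals (row 1 + row 2): sun 1 + (-1) = 0, ring 1 + 2/5 = 7/5, arm 1 + 0 = 1
asked cell (row1, sun) = 1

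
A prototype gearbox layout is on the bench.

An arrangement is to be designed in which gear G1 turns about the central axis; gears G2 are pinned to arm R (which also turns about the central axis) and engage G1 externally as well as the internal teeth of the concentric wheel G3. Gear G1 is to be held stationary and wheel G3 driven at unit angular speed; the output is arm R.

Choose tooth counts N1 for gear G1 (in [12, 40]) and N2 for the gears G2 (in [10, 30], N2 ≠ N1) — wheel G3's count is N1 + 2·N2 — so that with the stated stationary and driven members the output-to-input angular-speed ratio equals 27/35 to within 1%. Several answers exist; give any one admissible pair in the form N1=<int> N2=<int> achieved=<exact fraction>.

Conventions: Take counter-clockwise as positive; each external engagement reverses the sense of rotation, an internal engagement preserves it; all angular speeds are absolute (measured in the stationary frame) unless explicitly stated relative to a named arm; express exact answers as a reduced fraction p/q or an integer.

design class (target 27/35): planetary set
Willis with ω_sun = 0: ω_arm/ω_ring = N3/(N1+N3); set equal to 27/35  ⇒  N3/N1 = (27/35)/(1 − 27/35) = 27/8
N3 = N1 + 2·N2  ⇒  N2/N1 = (N3/N1 − 1)/2 = (27/8 − 1)/2 = 19/16
smallest multiple with N1 ≥ 12 and N2 ≥ 10: k = 1  ⇒  N1 = 1·16 = 16, N2 = 1·19 = 19 (N1 ≤ 40, N2 ≤ 30, N2 ≠ N1 ✓), N3 = 16 + 2·19 = 54
check: N3/(N1+N3) with N1 = 16, N3 = 54 gives 27/35; |achieved − target| = 0 ≤ 27/3500 ✓

N1=16 N2=19 achieved=27/35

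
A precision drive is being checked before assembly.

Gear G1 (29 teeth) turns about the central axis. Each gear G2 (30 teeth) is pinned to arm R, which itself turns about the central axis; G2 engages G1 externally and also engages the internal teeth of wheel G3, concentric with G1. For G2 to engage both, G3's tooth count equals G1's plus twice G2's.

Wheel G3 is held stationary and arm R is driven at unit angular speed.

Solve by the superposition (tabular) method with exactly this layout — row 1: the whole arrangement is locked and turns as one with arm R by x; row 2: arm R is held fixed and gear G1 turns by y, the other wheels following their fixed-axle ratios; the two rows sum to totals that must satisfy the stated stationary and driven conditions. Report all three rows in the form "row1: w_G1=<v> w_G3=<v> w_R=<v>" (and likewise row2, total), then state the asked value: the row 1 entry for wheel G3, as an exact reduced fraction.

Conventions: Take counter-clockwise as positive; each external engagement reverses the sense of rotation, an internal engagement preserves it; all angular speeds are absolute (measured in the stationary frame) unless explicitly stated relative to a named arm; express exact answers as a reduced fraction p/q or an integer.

row1: w_G1=1 w_G3=1 w_R=1
row2: w_G1=89/29 w_G3=-1 w_R=0
total: w_G1=118/29 w_G3=0 w_R=1
asked value: 1

recognized (axles ride arm R): planetary set, 29/30/89 teeth
row 1 (train locked, turned with arm): all members turn x
superposition row 2 [arm held]: sun y, ring −(29/89)·y, arm 0
boundary: total ω_ring = x − (29/89)·y = 0 and total ω_arm = x = 1  ⇒  y = 89/29, x = 1
row 2 ring = −(29/89)·89/29 = -1
totals (row 1 + row 2): sun 1 + 89/29 = 118/29, ring 1 + (-1) = 0, arm 1 + 0 = 1
asked cell (row1, ring) = 1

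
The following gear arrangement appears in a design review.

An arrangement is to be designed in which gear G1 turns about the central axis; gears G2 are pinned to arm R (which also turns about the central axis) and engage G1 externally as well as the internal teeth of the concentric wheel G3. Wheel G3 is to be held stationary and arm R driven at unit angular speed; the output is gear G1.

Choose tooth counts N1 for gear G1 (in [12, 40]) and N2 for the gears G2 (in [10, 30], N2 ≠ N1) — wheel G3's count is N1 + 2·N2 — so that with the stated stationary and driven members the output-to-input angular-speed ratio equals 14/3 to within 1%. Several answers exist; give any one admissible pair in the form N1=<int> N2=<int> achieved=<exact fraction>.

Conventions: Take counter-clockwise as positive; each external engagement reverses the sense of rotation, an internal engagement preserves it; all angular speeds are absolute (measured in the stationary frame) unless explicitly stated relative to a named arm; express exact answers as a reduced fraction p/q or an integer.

N1=12 N2=16 achieved=14/3

planetary set to be sized for 14/3 (Willis relation)
Willis with ω_ring = 0: ω_sun/ω_arm = (N1+N3)/N1; set equal to 14/3  ⇒  N3/N1 = 14/3 − 1 = 11/3
N3 = N1 + 2·N2  ⇒  N2/N1 = (N3/N1 − 1)/2 = (11/3 − 1)/2 = 4/3
smallest multiple with N1 ≥ 12 and N2 ≥ 10: k = 4  ⇒  N1 = 4·3 = 12, N2 = 4·4 = 16 (N1 ≤ 40, N2 ≤ 30, N2 ≠ N1 ✓), N3 = 12 + 2·16 = 44
check: (N1+N3)/N1 with N1 = 12, N3 = 44 gives 14/3; |achieved − target| = 0 ≤ 7/150 ✓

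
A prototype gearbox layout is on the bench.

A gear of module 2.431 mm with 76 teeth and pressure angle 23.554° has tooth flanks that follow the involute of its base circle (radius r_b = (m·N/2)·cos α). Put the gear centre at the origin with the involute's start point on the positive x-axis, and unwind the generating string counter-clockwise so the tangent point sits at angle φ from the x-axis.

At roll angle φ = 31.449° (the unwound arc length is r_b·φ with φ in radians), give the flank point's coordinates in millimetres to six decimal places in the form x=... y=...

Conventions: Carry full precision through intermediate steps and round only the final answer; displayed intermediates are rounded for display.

class = single-mesh tooth geometry [base-circle involute, m = 2.431, 76T]
pitch radius r_p = m·N/2 = 2.431·76/2 = 92.378000
base radius r_b = r_p·cos α = 92.378000·cos 23.554° = 84.681421
roll angle φ = 31.449° = 0.54888860 rad
x = r_b·(cos φ + φ·sin φ) = 96.492932
y = r_b·(sin φ − φ·cos φ) = 4.528750

x=96.492932 y=4.528750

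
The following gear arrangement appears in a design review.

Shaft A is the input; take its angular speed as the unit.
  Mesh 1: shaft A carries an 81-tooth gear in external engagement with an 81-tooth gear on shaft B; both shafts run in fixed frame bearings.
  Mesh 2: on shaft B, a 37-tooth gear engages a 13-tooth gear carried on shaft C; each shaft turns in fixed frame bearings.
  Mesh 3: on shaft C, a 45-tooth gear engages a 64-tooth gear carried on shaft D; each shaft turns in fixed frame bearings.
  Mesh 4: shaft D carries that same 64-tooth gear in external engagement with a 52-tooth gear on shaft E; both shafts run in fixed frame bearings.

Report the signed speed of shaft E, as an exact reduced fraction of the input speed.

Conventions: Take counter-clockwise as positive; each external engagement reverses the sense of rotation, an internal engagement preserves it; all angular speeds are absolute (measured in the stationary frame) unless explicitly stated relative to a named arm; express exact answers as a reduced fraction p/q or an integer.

1665/676

4-mesh fixed-axis compound train (all bearings frame-fixed)
mesh 1 [81T→81T]: |ω|/ω_in = 1×81/81 = 1, sense flips to −
mesh 2 [37T→13T]: |ω|/ω_in = 1×37/13 = 37/13, sense flips to +
mesh 3 [45T→64T]: |ω|/ω_in = (37/13)×45/64 = 1665/832, sense flips to −
mesh 4 [64T→52T]: |ω|/ω_in = (1665/832)×64/52 = 1665/676, sense flips to +
signed output speed (× input speed) = 1665/676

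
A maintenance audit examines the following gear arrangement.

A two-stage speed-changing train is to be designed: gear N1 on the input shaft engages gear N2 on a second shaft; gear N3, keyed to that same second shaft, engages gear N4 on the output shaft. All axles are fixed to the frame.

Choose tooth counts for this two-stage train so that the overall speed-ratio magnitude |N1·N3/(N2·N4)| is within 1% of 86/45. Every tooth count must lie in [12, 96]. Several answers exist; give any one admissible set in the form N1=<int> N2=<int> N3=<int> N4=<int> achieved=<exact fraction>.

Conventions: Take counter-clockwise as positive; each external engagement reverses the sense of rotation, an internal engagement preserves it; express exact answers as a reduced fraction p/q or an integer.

class = fixed-axis compound train [2-stage, 86/45 wanted]
target = 86/45 in lowest terms: an exact hit needs N1·N3 = k·86 and N2·N4 = k·45 for one integer k, every count in [12, 96]; additionally prefer no 1:1 stage (N1 ≠ N2, N3 ≠ N4)
k = 1…5: no 1:1-free in-range split of k·86 and k·45 into factor pairs; take k = 6
k = 6: N1·N3 = 516 = 12·43, N2·N4 = 270 = 15·18
achieved = 12·43/(15·18) = 86/45; |achieved − target| = 0 ≤ 43/2250 ✓

N1=12 N2=15 N3=43 N4=18 achieved=86/45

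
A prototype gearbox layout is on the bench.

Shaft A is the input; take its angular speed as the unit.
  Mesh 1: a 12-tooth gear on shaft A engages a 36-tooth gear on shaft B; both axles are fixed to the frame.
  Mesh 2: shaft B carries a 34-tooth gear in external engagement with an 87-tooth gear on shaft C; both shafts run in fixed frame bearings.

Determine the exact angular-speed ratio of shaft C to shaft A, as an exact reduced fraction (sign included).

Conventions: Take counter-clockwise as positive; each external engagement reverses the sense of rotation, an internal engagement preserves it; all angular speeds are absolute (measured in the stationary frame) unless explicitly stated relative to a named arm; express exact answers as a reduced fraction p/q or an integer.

class = fixed-axis compound train [2 meshes; 2 ratios multiply, 2 sense flips]
mesh 1 [12T→36T]: running ratio 1/3, sense −
mesh 2 [34T→87T]: running ratio 34/261, sense +
ω_out/ω_in = 34/261

34/261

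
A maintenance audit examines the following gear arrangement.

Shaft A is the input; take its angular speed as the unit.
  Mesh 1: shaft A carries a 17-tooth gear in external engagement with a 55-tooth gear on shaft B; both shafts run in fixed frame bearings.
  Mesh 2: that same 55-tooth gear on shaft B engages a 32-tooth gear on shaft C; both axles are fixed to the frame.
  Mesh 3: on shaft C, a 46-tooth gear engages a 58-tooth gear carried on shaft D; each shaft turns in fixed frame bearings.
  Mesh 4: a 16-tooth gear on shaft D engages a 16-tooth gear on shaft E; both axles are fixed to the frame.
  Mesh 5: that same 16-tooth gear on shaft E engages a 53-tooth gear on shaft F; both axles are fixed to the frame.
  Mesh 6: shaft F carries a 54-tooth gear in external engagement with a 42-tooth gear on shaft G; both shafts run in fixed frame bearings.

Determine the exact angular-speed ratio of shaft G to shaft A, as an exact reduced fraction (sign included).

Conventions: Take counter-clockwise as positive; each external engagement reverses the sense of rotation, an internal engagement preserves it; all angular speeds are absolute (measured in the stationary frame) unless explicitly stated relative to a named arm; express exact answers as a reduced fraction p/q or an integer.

class = fixed-axis compound train [6 meshes; 6 ratios multiply, 6 sense flips]
mesh 1 [17T→55T]: running ratio 17/55, sense −
mesh 2 [55T→32T]: running ratio 17/32, sense +
mesh 3 [46T→58T]: running ratio 391/928, sense −
mesh 4 [16T→16T]: running ratio 391/928, sense +
mesh 5 [16T→53T]: running ratio 391/3074, sense −
mesh 6 [54T→42T]: running ratio 3519/21518, sense +
ω_out/ω_in = 3519/21518

3519/21518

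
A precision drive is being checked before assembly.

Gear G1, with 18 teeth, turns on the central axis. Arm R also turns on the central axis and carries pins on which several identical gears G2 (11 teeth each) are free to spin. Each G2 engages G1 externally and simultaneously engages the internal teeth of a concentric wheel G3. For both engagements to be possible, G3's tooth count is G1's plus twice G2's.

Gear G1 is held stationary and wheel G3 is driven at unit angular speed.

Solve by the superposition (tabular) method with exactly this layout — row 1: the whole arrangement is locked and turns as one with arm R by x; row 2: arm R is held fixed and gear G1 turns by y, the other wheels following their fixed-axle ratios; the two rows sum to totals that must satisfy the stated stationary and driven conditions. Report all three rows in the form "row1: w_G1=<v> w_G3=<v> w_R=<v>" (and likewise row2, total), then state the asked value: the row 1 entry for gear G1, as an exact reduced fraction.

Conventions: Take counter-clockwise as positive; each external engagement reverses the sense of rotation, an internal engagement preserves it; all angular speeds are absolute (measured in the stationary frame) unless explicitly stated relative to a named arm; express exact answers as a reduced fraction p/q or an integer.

row1: w_G1=20/29 w_G3=20/29 w_R=20/29
row2: w_G1=-20/29 w_G3=9/29 w_R=0
total: w_G1=0 w_G3=1 w_R=20/29
asked value: 20/29

planetary set (18T centre, 11T on arm, 40T internal) — Willis relation
row 1: whole set turns with the arm by x
row 2 — arm fixed, fixed-axis ratios: sun y, ring −(18/40)·y, arm 0
boundary: total ω_sun = x + y = 0 and total ω_ring = x − (18/40)·y = 1  ⇒  y = -20/29, x = 20/29
row 2 ring = −(18/40)·(-20/29) = 9/29
totals (row 1 + row 2): sun 20/29 + (-20/29) = 0, ring 20/29 + 9/29 = 1, arm 20/29 + 0 = 20/29
asked cell (row1, sun) = 20/29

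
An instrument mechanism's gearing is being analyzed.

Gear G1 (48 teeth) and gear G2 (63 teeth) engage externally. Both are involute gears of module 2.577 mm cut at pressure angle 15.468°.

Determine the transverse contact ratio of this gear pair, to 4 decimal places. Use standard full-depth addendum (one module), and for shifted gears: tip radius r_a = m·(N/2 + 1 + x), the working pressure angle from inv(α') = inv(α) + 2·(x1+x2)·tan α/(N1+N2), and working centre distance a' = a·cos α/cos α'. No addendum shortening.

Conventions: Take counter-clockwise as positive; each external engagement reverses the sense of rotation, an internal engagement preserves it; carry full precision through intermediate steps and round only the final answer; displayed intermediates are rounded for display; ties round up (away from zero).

2.0755

single-mesh involute tooth geometry (48T engaging 63T at module 2.577)
base radii: r_b1 = 59.607838, r_b2 = 78.235287
tip radii: r_a1 = 64.425000, r_a2 = 83.752500
no profile shift: α' = α, a' = a
action lengths: √(r_a1²−r_b1²) = 24.443532, √(r_a2²−r_b2²) = 29.895168
base pitch p_b = π·m·cos α = 7.802648
CR = (24.443532 + 29.895168 − 143.023500·sin 15.46800°)/7.802648 = 2.075489
contact ratio ≈ 2.0755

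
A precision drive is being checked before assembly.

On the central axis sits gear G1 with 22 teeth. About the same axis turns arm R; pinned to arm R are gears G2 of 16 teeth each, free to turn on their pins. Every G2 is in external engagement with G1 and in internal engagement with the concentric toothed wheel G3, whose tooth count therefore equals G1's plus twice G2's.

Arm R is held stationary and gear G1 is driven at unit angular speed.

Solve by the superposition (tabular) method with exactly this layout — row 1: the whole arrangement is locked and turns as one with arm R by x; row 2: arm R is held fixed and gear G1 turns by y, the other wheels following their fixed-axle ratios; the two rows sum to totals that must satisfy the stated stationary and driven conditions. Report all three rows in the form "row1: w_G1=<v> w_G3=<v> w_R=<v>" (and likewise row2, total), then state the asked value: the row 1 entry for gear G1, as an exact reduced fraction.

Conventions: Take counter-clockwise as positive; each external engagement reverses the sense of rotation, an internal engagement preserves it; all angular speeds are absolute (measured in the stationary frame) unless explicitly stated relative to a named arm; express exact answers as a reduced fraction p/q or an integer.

planetary set (22T centre, 16T on arm, 54T internal) — Willis relation
superposition row 1 [locked train]: every member turns x
row 2 (arm held, sun turns y): ω_ring = −(22/54)·y, ω_arm = 0
boundary: total ω_arm = x = 0 and total ω_sun = x + y = 1  ⇒  y = 1, x = 0
row 2 ring = −(22/54)·1 = -11/27
totals (row 1 + row 2): sun 0 + 1 = 1, ring 0 + (-11/27) = -11/27, arm 0 + 0 = 0
asked cell (row1, sun) = 0

row1: w_G1=0 w_G3=0 w_R=0
row2: w_G1=1 w_G3=-11/27 w_R=0
total: w_G1=1 w_G3=-11/27 w_R=0
asked value: 0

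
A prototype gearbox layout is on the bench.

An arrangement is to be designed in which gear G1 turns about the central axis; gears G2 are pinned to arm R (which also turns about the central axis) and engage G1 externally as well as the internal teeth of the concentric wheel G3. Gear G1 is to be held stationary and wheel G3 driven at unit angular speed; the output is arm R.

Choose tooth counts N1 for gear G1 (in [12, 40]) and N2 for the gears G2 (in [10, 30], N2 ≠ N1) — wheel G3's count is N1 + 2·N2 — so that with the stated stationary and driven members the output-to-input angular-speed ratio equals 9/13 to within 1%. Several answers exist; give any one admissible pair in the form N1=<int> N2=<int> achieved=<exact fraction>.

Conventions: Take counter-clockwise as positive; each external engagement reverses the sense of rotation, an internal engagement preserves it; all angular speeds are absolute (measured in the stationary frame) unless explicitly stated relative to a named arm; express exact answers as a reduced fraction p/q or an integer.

N1=16 N2=10 achieved=9/13

topology: planetary set — design target 9/13, arm = carrier (Willis)
Willis with ω_sun = 0: ω_arm/ω_ring = N3/(N1+N3); set equal to 9/13  ⇒  N3/N1 = (9/13)/(1 − 9/13) = 9/4
N3 = N1 + 2·N2  ⇒  N2/N1 = (N3/N1 − 1)/2 = (9/4 − 1)/2 = 5/8
smallest multiple with N1 ≥ 12 and N2 ≥ 10: k = 2  ⇒  N1 = 2·8 = 16, N2 = 2·5 = 10 (N1 ≤ 40, N2 ≤ 30, N2 ≠ N1 ✓), N3 = 16 + 2·10 = 36
check: N3/(N1+N3) with N1 = 16, N3 = 36 gives 9/13; |achieved − target| = 0 ≤ 9/1300 ✓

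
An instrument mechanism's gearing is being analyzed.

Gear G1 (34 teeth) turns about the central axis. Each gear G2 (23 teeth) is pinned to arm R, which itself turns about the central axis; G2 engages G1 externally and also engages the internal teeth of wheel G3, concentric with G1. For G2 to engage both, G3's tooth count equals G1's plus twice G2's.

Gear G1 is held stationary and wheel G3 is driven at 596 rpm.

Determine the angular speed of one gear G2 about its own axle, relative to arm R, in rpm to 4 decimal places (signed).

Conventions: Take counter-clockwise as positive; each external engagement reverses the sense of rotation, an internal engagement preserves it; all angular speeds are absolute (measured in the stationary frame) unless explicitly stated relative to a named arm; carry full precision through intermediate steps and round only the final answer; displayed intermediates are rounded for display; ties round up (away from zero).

+618.2761 rpm

planetary set (34T centre, 23T on arm, 80T internal) — Willis relation
normalise by the input: solve with ω_ring = 1, then scale by 596 rpm
ring teeth: 34 + 2·23 = 80
34(ω_sun−ω_arm) = −80(ω_ring−ω_arm),  ω_sun = 0, ω_ring = 1
34(0−ω_arm) = −80(1−ω_arm)  ⇒  114·ω_arm = 80  ⇒  ω_arm = 40/57
sun–planet mesh: 34·(0−40/57) = −23·(ω_p−ω_arm)  ⇒  ω_p−ω_arm = 1360/1311
scale: ω_p−ω_arm = 1360/1311 × 596 rpm = +618.2761 rpm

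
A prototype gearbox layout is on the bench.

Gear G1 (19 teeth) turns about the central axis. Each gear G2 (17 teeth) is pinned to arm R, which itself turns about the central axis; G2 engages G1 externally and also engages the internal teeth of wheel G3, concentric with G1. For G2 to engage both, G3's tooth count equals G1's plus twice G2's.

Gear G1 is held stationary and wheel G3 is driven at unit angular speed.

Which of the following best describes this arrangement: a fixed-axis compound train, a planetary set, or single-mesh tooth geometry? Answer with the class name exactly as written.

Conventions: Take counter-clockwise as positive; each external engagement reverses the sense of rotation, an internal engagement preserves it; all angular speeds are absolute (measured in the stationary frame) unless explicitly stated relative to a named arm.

recognized (axles ride arm R): planetary set, 19/17/53 teeth
classification: planetary set

planetary set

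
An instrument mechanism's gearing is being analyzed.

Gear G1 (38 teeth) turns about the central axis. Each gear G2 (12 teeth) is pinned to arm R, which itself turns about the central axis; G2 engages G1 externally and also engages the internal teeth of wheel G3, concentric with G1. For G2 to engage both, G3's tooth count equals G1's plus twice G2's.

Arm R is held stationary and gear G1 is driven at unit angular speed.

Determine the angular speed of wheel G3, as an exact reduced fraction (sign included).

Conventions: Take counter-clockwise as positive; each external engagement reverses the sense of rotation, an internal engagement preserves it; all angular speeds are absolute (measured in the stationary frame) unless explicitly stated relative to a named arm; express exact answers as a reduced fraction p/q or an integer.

planetary set (38T centre, 12T on arm, 62T internal) — Willis relation
ring teeth: 38 + 2·12 = 62
38(ω_sun−ω_arm) = −62(ω_ring−ω_arm),  ω_arm = 0, ω_sun = 1
ω_ring = 0 − (38/62)(1−0) = -19/31
exact speed ratio = -19/31

-19/31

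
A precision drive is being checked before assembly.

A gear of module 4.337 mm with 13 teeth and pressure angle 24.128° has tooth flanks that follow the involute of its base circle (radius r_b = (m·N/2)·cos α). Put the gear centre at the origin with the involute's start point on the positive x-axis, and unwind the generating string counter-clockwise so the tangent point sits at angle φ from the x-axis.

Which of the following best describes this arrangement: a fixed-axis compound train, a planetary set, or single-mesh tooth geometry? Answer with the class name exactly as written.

single-mesh tooth geometry

single-mesh involute tooth geometry (13T wheel at module 4.337)
classification: single-mesh tooth geometry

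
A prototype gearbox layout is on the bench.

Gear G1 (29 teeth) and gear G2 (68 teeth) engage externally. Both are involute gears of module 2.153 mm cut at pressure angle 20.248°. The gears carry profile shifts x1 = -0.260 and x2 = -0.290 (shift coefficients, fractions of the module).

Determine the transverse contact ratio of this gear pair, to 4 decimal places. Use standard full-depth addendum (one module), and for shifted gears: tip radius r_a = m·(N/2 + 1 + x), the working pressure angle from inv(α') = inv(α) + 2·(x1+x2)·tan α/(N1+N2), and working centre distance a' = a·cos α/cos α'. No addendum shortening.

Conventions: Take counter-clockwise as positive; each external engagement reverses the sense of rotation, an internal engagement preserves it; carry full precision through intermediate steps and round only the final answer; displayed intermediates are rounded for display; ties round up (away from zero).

single-mesh involute tooth geometry (29T engaging 68T at module 2.153)
base radii: r_b1 = 29.289303, r_b2 = 68.678367
tip radii: r_a1 = 32.811720, r_a2 = 74.730630
inv(α') = inv(20.248°) + 2·(-0.260-0.290)·tan α/(29+68) = 0.01130238  ⇒  α' = 18.28912°
a' = a·cos α / cos α' = 104.4205·cos 20.248°/cos 18.28912° = 103.179791
action lengths: √(r_a1²−r_b1²) = 14.790053, √(r_a2²−r_b2²) = 29.460975
base pitch p_b = π·m·cos α = 6.345866
CR = (14.790053 + 29.460975 − 103.179791·sin 18.28912°)/6.345866 = 1.870816
contact ratio ≈ 1.8708

1.8708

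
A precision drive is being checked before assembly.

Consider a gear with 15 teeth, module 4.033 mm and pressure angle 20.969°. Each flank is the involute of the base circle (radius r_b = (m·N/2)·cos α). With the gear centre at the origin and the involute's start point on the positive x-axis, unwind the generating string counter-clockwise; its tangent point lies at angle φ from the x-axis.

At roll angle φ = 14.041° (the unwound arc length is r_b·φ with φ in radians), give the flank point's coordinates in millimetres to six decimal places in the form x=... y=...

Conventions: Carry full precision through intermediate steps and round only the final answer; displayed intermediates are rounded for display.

class = single-mesh tooth geometry [base-circle involute, m = 4.033, 15T]
pitch radius r_p = m·N/2 = 4.033·15/2 = 30.247500
base radius r_b = r_p·cos α = 30.247500·cos 20.969° = 28.244335
roll angle φ = 14.041° = 0.24506168 rad
x = r_b·(cos φ + φ·sin φ) = 29.079754
y = r_b·(sin φ − φ·cos φ) = 0.137729

x=29.079754 y=0.137729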